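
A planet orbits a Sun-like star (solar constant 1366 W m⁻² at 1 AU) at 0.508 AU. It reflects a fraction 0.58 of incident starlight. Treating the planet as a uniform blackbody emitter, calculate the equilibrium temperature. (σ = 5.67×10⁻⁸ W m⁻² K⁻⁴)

Flux at 0.508 AU: S = 1366/0.508² = 5290 W m⁻².
Energy balance: absorbed = emitted ⇒ πR²·S(1−A) = 4πR²·σT_eq⁴, so T_eq⁴ = S(1−A)/(4σ).
T_eq = [5290 × 0.42 / (4 × 5.67×10⁻⁸)]^(1/4) = (9.80×10⁹)^(1/4) = 315 K.

T_eq ≈ 315 K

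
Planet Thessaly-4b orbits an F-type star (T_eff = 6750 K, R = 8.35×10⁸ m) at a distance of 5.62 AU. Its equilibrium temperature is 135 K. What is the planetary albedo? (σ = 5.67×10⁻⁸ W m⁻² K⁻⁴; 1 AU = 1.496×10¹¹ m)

d = 5.62 AU = 8.41×10¹¹ m.
L = 4πR_⋆²σT_⋆⁴ = 4π(8.35×10⁸)² × 5.67×10⁻⁸ × (6750)⁴ = 1.03×10²⁷ W.
S = L/(4πd²) = 116 W m⁻².
From T_eq⁴ = S(1−A)/(4σ): 1−A = 4σT_eq⁴/S.
1−A = 4 × 5.67×10⁻⁸ × (135)⁴ / 116 = 0.649.

A ≈ 0.35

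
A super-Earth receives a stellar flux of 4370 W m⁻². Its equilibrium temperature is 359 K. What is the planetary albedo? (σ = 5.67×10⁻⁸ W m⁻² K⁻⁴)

From T_eq⁴ = S(1−A)/(4σ): 1−A = 4σT_eq⁴/S.
1−A = 4 × 5.67×10⁻⁸ × (359)⁴ / 4370 = 0.862.

A ≈ 0.14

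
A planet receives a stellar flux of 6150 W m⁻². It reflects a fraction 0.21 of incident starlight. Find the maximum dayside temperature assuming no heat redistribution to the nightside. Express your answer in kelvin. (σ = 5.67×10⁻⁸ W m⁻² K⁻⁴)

T_ss ≈ 541 K

With no redistribution each surface element balances locally: S(1−A) = σT⁴.
T = [6150 × 0.79 / 5.67×10⁻⁸]^(1/4) = (8.57×10¹⁰)^(1/4) = 541 K.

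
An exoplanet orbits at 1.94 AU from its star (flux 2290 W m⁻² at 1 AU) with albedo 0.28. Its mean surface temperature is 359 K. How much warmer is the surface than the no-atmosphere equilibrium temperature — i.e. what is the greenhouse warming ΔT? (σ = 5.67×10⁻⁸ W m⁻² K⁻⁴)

ΔT ≈ 149.4 K

S = 2290/1.94² = 608.5 W m⁻².
T_eq = [S(1−A)/(4σ)]^(1/4) = [608.5×0.72/(4×5.67×10⁻⁸)]^(1/4) = 209.6 K.
ΔT = T_surf − T_eq = 359 − 209.6.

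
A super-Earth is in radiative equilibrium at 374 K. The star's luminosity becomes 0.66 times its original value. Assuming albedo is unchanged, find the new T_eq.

T_eq ≈ 337 K

T_eq ∝ L^(1/4) · d^(−1/2).
T′ = 374 × 0.66^(1/4) = 337 K.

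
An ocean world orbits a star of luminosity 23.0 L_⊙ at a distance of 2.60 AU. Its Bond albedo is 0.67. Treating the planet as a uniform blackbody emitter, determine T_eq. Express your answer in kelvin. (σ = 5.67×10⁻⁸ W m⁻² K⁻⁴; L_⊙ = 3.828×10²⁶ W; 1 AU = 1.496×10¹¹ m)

d = 2.60 AU = 3.89×10¹¹ m.
L = 23.0 × 3.828×10²⁶ = 8.80×10²⁷ W.
Flux: S = L/(4πd²) = 8.80×10²⁷/(4π×(3.89×10¹¹)²) = 4630 W m⁻².
Energy balance: absorbed = emitted ⇒ πR²·S(1−A) = 4πR²·σT_eq⁴, so T_eq⁴ = S(1−A)/(4σ).
T_eq = [4630 × 0.33 / (4 × 5.67×10⁻⁸)]^(1/4) = (6.74×10⁹)^(1/4) = 287 K.

T_eq ≈ 287 K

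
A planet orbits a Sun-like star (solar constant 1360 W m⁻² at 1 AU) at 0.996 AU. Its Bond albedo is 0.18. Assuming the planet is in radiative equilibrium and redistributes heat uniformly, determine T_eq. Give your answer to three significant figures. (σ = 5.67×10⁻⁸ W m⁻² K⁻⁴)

Flux at 0.996 AU: S = 1360/0.996² = 1370 W m⁻².
Energy balance: absorbed = emitted ⇒ πR²·S(1−A) = 4πR²·σT_eq⁴, so T_eq⁴ = S(1−A)/(4σ).
T_eq = [1370 × 0.82 / (4 × 5.67×10⁻⁸)]^(1/4) = (4.96×10⁹)^(1/4) = 265 K.

T_eq ≈ 265 K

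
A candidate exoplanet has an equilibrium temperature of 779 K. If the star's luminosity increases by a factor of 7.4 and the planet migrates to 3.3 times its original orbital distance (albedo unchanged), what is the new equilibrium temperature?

T_eq ∝ L^(1/4) · d^(−1/2).
T′ = 779 × 7.4^(1/4) / 3.3^(1/2) = 707 K.

T_eq ≈ 707 K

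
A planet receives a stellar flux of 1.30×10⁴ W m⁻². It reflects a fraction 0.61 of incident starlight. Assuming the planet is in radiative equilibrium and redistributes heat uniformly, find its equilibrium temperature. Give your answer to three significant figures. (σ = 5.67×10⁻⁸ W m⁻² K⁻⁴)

T_eq ≈ 387 K

Energy balance: absorbed = emitted ⇒ πR²·S(1−A) = 4πR²·σT_eq⁴, so T_eq⁴ = S(1−A)/(4σ).
T_eq = [1.30×10⁴ × 0.39 / (4 × 5.67×10⁻⁸)]^(1/4) = (2.24×10¹⁰)^(1/4) = 387 K.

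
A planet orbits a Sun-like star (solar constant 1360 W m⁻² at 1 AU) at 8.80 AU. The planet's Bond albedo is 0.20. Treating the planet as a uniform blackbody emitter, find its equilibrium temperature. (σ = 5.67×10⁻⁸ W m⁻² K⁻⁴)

T_eq ≈ 88.7 K

Flux at 8.80 AU: S = 1360/8.80² = 17.6 W m⁻².
Energy balance: absorbed = emitted ⇒ πR²·S(1−A) = 4πR²·σT_eq⁴, so T_eq⁴ = S(1−A)/(4σ).
T_eq = [17.6 × 0.80 / (4 × 5.67×10⁻⁸)]^(1/4) = (6.19×10⁷)^(1/4) = 88.7 K.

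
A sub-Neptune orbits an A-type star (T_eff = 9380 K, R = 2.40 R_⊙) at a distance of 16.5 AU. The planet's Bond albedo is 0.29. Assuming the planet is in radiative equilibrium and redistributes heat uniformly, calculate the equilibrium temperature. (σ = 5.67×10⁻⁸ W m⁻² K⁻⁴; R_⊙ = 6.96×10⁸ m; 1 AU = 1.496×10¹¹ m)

T_eq ≈ 158 K

R_⋆ = 2.40 × 6.96×10⁸ = 1.67×10⁹ m.
d = 16.5 AU = 2.47×10¹² m.
L = 4πR_⋆²σT_⋆⁴ = 4π(1.67×10⁹)² × 5.67×10⁻⁸ × (9380)⁴ = 1.54×10²⁸ W.
S = L/(4πd²) = 201 W m⁻².
Energy balance: absorbed = emitted ⇒ πR²·S(1−A) = 4πR²·σT_eq⁴, so T_eq⁴ = S(1−A)/(4σ).
T_eq = [201 × 0.71 / (4 × 5.67×10⁻⁸)]^(1/4) = (6.29×10⁸)^(1/4) = 158 K.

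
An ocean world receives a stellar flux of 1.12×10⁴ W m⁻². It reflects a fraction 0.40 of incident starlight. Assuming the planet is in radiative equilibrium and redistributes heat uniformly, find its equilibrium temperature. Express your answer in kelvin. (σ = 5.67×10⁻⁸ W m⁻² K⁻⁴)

Energy balance: absorbed = emitted ⇒ πR²·S(1−A) = 4πR²·σT_eq⁴, so T_eq⁴ = S(1−A)/(4σ).
T_eq = [1.12×10⁴ × 0.60 / (4 × 5.67×10⁻⁸)]^(1/4) = (2.96×10¹⁰)^(1/4) = 415 K.

T_eq ≈ 415 K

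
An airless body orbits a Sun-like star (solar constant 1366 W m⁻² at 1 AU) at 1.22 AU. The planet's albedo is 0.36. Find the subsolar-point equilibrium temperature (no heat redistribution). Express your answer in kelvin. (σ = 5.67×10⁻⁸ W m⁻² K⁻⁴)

T_ss ≈ 319 K

Flux at 1.22 AU: S = 1366/1.22² = 918 W m⁻².
At the subsolar point the surface absorbs S(1−A) and emits σT⁴ per unit area — no factor of 4, since only the local patch is in balance.
T = [918 × 0.64 / 5.67×10⁻⁸]^(1/4) = (1.04×10¹⁰)^(1/4) = 319 K.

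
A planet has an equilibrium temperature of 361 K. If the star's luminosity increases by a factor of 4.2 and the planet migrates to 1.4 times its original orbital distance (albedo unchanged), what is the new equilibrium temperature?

T_eq ∝ L^(1/4) · d^(−1/2).
T′ = 361 × 4.2^(1/4) / 1.4^(1/2) = 437 K.

T_eq ≈ 437 K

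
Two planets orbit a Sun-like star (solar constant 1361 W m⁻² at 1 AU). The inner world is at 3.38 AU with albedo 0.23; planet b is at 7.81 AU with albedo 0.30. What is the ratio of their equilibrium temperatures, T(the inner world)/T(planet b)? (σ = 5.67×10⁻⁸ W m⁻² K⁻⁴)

T₁/T₂ ≈ 1.557

T_eq = [S₀(1−A)/(4σd²)]^(1/4), so T ∝ (1−A)^(1/4) / √d.
T₁ = [1361×0.77/(4×5.67×10⁻⁸×3.38²)]^(1/4) = 141.81 K.
T₂ = [1361×0.70/(4×5.67×10⁻⁸×7.81²)]^(1/4) = 91.10 K.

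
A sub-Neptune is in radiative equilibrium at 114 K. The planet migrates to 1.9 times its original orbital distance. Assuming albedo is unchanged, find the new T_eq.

T_eq ≈ 82.7 K

T_eq ∝ L^(1/4) · d^(−1/2).
T′ = 114 / 1.9^(1/2) = 82.7 K.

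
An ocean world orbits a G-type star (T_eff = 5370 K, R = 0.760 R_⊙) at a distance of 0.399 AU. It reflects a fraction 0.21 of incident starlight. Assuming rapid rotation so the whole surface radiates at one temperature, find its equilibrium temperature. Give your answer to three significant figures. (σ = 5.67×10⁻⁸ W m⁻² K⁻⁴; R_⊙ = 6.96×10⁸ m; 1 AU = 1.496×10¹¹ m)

T_eq ≈ 337 K

R_⋆ = 0.760 × 6.96×10⁸ = 5.29×10⁸ m.
d = 0.399 AU = 5.97×10¹⁰ m.
L = 4πR_⋆²σT_⋆⁴ = 4π(5.29×10⁸)² × 5.67×10⁻⁸ × (5370)⁴ = 1.66×10²⁶ W.
S = L/(4πd²) = 3700 W m⁻².
Energy balance: absorbed = emitted ⇒ πR²·S(1−A) = 4πR²·σT_eq⁴, so T_eq⁴ = S(1−A)/(4σ).
T_eq = [3700 × 0.79 / (4 × 5.67×10⁻⁸)]^(1/4) = (1.29×10¹⁰)^(1/4) = 337 K.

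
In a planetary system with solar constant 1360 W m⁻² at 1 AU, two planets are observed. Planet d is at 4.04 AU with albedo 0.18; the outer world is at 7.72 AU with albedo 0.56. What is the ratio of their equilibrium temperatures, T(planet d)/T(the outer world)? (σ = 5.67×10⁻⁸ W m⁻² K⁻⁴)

T_eq = [S₀(1−A)/(4σd²)]^(1/4), so T ∝ (1−A)^(1/4) / √d.
T₁ = [1360×0.82/(4×5.67×10⁻⁸×4.04²)]^(1/4) = 131.75 K.
T₂ = [1360×0.44/(4×5.67×10⁻⁸×7.72²)]^(1/4) = 81.57 K.

T₁/T₂ ≈ 1.615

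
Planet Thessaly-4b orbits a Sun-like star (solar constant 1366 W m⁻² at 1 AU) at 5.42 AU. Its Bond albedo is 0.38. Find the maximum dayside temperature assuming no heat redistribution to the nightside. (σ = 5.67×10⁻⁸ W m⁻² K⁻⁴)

Flux at 5.42 AU: S = 1366/5.42² = 46.5 W m⁻².
With no redistribution each surface element balances locally: S(1−A) = σT⁴.
T = [46.5 × 0.62 / 5.67×10⁻⁸]^(1/4) = (5.08×10⁸)^(1/4) = 150 K.

T_ss ≈ 150 K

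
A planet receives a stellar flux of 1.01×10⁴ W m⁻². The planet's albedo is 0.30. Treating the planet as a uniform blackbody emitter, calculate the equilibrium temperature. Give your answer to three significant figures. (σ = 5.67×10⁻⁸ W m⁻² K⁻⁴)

Energy balance: absorbed = emitted ⇒ πR²·S(1−A) = 4πR²·σT_eq⁴, so T_eq⁴ = S(1−A)/(4σ).
T_eq = [1.01×10⁴ × 0.70 / (4 × 5.67×10⁻⁸)]^(1/4) = (3.12×10¹⁰)^(1/4) = 420 K.

T_eq ≈ 420 K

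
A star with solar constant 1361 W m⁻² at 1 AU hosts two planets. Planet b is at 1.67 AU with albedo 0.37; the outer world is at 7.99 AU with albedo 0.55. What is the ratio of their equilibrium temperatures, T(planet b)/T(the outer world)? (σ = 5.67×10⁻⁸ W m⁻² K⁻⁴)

T₁/T₂ ≈ 2.379

T_eq = [S₀(1−A)/(4σd²)]^(1/4), so T ∝ (1−A)^(1/4) / √d.
T₁ = [1361×0.63/(4×5.67×10⁻⁸×1.67²)]^(1/4) = 191.88 K.
T₂ = [1361×0.45/(4×5.67×10⁻⁸×7.99²)]^(1/4) = 80.65 K.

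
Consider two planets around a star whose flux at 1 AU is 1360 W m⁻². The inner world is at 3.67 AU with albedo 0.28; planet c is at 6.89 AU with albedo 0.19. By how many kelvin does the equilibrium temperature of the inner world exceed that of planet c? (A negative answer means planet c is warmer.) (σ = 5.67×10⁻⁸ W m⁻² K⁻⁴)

ΔT ≈ 33.2 K

T_eq = [S₀(1−A)/(4σd²)]^(1/4), so T ∝ (1−A)^(1/4) / √d.
T₁ = [1360×0.72/(4×5.67×10⁻⁸×3.67²)]^(1/4) = 133.81 K.
T₂ = [1360×0.81/(4×5.67×10⁻⁸×6.89²)]^(1/4) = 100.57 K.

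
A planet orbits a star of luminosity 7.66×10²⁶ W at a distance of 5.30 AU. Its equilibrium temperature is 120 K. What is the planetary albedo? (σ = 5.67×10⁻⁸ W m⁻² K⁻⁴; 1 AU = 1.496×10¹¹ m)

d = 5.30 AU = 7.93×10¹¹ m.
Flux: S = L/(4πd²) = 7.66×10²⁶/(4π×(7.93×10¹¹)²) = 97.0 W m⁻².
From T_eq⁴ = S(1−A)/(4σ): 1−A = 4σT_eq⁴/S.
1−A = 4 × 5.67×10⁻⁸ × (120)⁴ / 97.0 = 0.485.

A ≈ 0.51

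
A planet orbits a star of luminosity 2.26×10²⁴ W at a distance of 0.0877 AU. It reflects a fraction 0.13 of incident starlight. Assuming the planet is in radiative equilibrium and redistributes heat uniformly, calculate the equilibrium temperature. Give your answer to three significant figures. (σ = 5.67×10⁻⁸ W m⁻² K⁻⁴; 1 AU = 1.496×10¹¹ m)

T_eq ≈ 252 K

d = 0.0877 AU = 1.31×10¹⁰ m.
Flux: S = L/(4πd²) = 2.26×10²⁴/(4π×(1.31×10¹⁰)²) = 1040 W m⁻².
Energy balance: absorbed = emitted ⇒ πR²·S(1−A) = 4πR²·σT_eq⁴, so T_eq⁴ = S(1−A)/(4σ).
T_eq = [1040 × 0.87 / (4 × 5.67×10⁻⁸)]^(1/4) = (4.01×10⁹)^(1/4) = 252 K.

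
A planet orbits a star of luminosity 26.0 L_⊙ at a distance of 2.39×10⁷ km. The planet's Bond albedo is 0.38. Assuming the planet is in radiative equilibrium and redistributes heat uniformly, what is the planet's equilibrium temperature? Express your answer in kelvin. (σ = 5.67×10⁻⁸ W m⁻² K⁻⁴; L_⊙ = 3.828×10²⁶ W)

d = 2.39×10⁷ km = 2.39×10¹⁰ m.
L = 26.0 × 3.828×10²⁶ = 9.95×10²⁷ W.
Flux: S = L/(4πd²) = 9.95×10²⁷/(4π×(2.39×10¹⁰)²) = 1.39×10⁶ W m⁻².
Energy balance: absorbed = emitted ⇒ πR²·S(1−A) = 4πR²·σT_eq⁴, so T_eq⁴ = S(1−A)/(4σ).
T_eq = [1.39×10⁶ × 0.62 / (4 × 5.67×10⁻⁸)]^(1/4) = (3.79×10¹²)^(1/4) = 1400 K.

T_eq ≈ 1400 K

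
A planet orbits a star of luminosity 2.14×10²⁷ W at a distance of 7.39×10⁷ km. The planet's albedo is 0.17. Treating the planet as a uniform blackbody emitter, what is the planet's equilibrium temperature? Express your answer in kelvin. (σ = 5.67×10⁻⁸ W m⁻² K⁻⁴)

d = 7.39×10⁷ km = 7.39×10¹⁰ m.
Flux: S = L/(4πd²) = 2.14×10²⁷/(4π×(7.39×10¹⁰)²) = 3.12×10⁴ W m⁻².
Energy balance: absorbed = emitted ⇒ πR²·S(1−A) = 4πR²·σT_eq⁴, so T_eq⁴ = S(1−A)/(4σ).
T_eq = [3.12×10⁴ × 0.83 / (4 × 5.67×10⁻⁸)]^(1/4) = (1.14×10¹¹)^(1/4) = 581 K.

T_eq ≈ 581 K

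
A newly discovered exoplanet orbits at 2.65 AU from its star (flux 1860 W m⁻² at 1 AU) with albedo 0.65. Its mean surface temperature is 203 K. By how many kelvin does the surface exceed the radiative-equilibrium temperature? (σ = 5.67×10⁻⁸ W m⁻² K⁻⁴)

S = 1860/2.65² = 264.9 W m⁻².
T_eq = [S(1−A)/(4σ)]^(1/4) = [264.9×0.35/(4×5.67×10⁻⁸)]^(1/4) = 142.2 K.
ΔT = T_surf − T_eq = 203 − 142.2.

ΔT ≈ 60.8 K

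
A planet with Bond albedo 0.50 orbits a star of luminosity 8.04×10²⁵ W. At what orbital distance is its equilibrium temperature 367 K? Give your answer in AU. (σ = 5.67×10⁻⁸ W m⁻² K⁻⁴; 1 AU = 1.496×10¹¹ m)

From T_eq⁴ = L(1−A)/(16πσd²): d = √[L(1−A)/(16πσT_eq⁴)].
d = √[8.04×10²⁵ × 0.50 / (16π × 5.67×10⁻⁸ × (367)⁴)] = 2.79×10¹⁰ m = 0.186 AU.

d ≈ 0.186 AU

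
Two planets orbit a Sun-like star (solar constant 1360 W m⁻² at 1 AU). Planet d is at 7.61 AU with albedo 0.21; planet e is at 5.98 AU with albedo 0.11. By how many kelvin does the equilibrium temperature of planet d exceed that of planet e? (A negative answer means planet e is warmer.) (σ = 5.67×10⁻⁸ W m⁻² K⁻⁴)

T_eq = [S₀(1−A)/(4σd²)]^(1/4), so T ∝ (1−A)^(1/4) / √d.
T₁ = [1360×0.79/(4×5.67×10⁻⁸×7.61²)]^(1/4) = 95.10 K.
T₂ = [1360×0.89/(4×5.67×10⁻⁸×5.98²)]^(1/4) = 110.53 K.

ΔT ≈ -15.4 K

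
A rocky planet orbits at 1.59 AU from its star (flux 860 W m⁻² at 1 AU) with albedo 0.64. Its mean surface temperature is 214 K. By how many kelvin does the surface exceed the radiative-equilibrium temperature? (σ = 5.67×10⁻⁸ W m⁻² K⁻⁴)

S = 860/1.59² = 340.2 W m⁻².
T_eq = [S(1−A)/(4σ)]^(1/4) = [340.2×0.36/(4×5.67×10⁻⁸)]^(1/4) = 152.4 K.
ΔT = T_surf − T_eq = 214 − 152.4.

ΔT ≈ 61.6 K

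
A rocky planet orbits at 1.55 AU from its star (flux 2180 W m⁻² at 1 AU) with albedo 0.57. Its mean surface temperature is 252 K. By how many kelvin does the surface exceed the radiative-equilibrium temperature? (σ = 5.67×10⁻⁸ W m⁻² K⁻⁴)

ΔT ≈ 48.3 K

S = 2180/1.55² = 907.4 W m⁻².
T_eq = [S(1−A)/(4σ)]^(1/4) = [907.4×0.43/(4×5.67×10⁻⁸)]^(1/4) = 203.7 K.
ΔT = T_surf − T_eq = 252 − 203.7.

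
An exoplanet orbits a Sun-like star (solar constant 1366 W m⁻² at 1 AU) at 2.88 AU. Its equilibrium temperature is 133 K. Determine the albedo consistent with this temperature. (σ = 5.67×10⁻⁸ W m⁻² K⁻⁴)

A ≈ 0.57

Flux at 2.88 AU: S = 1366/2.88² = 165 W m⁻².
From T_eq⁴ = S(1−A)/(4σ): 1−A = 4σT_eq⁴/S.
1−A = 4 × 5.67×10⁻⁸ × (133)⁴ / 165 = 0.431.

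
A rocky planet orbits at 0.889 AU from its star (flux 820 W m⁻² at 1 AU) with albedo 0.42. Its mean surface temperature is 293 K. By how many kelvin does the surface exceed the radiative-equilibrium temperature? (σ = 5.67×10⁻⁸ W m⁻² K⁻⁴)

ΔT ≈ 66.0 K

S = 820/0.889² = 1038 W m⁻².
T_eq = [S(1−A)/(4σ)]^(1/4) = [1038×0.58/(4×5.67×10⁻⁸)]^(1/4) = 227.0 K.
ΔT = T_surf − T_eq = 293 − 227.0.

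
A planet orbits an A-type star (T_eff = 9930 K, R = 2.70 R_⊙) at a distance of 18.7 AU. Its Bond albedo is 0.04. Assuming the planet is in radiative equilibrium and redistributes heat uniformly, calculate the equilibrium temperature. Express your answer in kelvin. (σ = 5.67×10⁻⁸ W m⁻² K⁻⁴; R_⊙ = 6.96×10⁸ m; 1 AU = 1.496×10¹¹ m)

T_eq ≈ 180 K

R_⋆ = 2.70 × 6.96×10⁸ = 1.88×10⁹ m.
d = 18.7 AU = 2.80×10¹² m.
L = 4πR_⋆²σT_⋆⁴ = 4π(1.88×10⁹)² × 5.67×10⁻⁸ × (9930)⁴ = 2.45×10²⁸ W.
S = L/(4πd²) = 249 W m⁻².
Energy balance: absorbed = emitted ⇒ πR²·S(1−A) = 4πR²·σT_eq⁴, so T_eq⁴ = S(1−A)/(4σ).
T_eq = [249 × 0.96 / (4 × 5.67×10⁻⁸)]^(1/4) = (1.05×10⁹)^(1/4) = 180 K.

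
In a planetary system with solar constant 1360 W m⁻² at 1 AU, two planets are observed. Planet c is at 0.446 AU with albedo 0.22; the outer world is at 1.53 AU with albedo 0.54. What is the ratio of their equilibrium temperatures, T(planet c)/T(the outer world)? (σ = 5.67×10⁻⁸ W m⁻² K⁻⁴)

T₁/T₂ ≈ 2.114

T_eq = [S₀(1−A)/(4σd²)]^(1/4), so T ∝ (1−A)^(1/4) / √d.
T₁ = [1360×0.78/(4×5.67×10⁻⁸×0.446²)]^(1/4) = 391.59 K.
T₂ = [1360×0.46/(4×5.67×10⁻⁸×1.53²)]^(1/4) = 185.28 K.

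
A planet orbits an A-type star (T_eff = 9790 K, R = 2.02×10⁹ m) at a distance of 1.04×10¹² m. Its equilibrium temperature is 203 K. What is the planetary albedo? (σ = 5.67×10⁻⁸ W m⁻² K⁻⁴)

L = 4πR_⋆²σT_⋆⁴ = 4π(2.02×10⁹)² × 5.67×10⁻⁸ × (9790)⁴ = 2.67×10²⁸ W.
S = L/(4πd²) = 1960 W m⁻².
From T_eq⁴ = S(1−A)/(4σ): 1−A = 4σT_eq⁴/S.
1−A = 4 × 5.67×10⁻⁸ × (203)⁴ / 1960 = 0.196.

A ≈ 0.80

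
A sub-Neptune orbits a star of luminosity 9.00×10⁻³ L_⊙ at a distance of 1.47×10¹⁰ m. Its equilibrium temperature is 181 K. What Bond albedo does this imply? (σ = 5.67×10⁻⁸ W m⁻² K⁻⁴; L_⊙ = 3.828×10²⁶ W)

L = 9.00×10⁻³ × 3.828×10²⁶ = 3.45×10²⁴ W.
Flux: S = L/(4πd²) = 3.45×10²⁴/(4π×(1.47×10¹⁰)²) = 1270 W m⁻².
From T_eq⁴ = S(1−A)/(4σ): 1−A = 4σT_eq⁴/S.
1−A = 4 × 5.67×10⁻⁸ × (181)⁴ / 1270 = 0.192.

A ≈ 0.81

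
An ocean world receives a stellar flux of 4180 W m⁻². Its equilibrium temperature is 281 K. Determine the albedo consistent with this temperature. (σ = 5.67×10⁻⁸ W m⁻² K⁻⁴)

From T_eq⁴ = S(1−A)/(4σ): 1−A = 4σT_eq⁴/S.
1−A = 4 × 5.67×10⁻⁸ × (281)⁴ / 4180 = 0.338.

A ≈ 0.66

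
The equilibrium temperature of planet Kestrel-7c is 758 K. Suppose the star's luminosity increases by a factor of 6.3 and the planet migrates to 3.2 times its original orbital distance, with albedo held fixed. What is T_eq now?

T_eq ≈ 671 K

T_eq ∝ L^(1/4) · d^(−1/2).
T′ = 758 × 6.3^(1/4) / 3.2^(1/2) = 671 K.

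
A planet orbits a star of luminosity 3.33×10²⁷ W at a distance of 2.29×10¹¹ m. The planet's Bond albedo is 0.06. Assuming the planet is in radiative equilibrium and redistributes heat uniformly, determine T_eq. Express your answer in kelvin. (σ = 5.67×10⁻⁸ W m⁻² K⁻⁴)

T_eq ≈ 380 K

Flux: S = L/(4πd²) = 3.33×10²⁷/(4π×(2.29×10¹¹)²) = 5050 W m⁻².
Energy balance: absorbed = emitted ⇒ πR²·S(1−A) = 4πR²·σT_eq⁴, so T_eq⁴ = S(1−A)/(4σ).
T_eq = [5050 × 0.94 / (4 × 5.67×10⁻⁸)]^(1/4) = (2.09×10¹⁰)^(1/4) = 380 K.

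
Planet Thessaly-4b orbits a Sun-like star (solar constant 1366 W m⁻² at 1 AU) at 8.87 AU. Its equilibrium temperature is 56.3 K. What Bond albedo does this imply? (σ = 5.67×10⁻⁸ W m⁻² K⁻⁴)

Flux at 8.87 AU: S = 1366/8.87² = 17.4 W m⁻².
From T_eq⁴ = S(1−A)/(4σ): 1−A = 4σT_eq⁴/S.
1−A = 4 × 5.67×10⁻⁸ × (56.3)⁴ / 17.4 = 0.131.

A ≈ 0.87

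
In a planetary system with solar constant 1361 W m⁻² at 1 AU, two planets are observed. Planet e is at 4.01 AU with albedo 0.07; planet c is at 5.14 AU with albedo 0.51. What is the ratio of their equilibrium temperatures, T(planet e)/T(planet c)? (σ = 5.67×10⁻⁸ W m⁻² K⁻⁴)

T_eq = [S₀(1−A)/(4σd²)]^(1/4), so T ∝ (1−A)^(1/4) / √d.
T₁ = [1361×0.93/(4×5.67×10⁻⁸×4.01²)]^(1/4) = 136.49 K.
T₂ = [1361×0.49/(4×5.67×10⁻⁸×5.14²)]^(1/4) = 102.71 K.

T₁/T₂ ≈ 1.329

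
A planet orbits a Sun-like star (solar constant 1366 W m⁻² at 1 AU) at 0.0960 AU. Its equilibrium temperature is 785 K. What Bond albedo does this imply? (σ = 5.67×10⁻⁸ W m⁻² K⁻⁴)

A ≈ 0.42

Flux at 0.0960 AU: S = 1366/0.0960² = 1.48×10⁵ W m⁻².
From T_eq⁴ = S(1−A)/(4σ): 1−A = 4σT_eq⁴/S.
1−A = 4 × 5.67×10⁻⁸ × (785)⁴ / 1.48×10⁵ = 0.581.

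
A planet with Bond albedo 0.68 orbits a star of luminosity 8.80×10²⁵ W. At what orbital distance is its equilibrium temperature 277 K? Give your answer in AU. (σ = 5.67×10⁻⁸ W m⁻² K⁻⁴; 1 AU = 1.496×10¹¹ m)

d ≈ 0.274 AU

From T_eq⁴ = L(1−A)/(16πσd²): d = √[L(1−A)/(16πσT_eq⁴)].
d = √[8.80×10²⁵ × 0.32 / (16π × 5.67×10⁻⁸ × (277)⁴)] = 4.10×10¹⁰ m = 0.274 AU.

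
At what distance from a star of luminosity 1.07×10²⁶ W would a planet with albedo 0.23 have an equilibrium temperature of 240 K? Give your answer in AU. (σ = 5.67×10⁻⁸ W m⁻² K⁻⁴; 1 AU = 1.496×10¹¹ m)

d ≈ 0.624 AU

From T_eq⁴ = L(1−A)/(16πσd²): d = √[L(1−A)/(16πσT_eq⁴)].
d = √[1.07×10²⁶ × 0.77 / (16π × 5.67×10⁻⁸ × (240)⁴)] = 9.33×10¹⁰ m = 0.624 AU.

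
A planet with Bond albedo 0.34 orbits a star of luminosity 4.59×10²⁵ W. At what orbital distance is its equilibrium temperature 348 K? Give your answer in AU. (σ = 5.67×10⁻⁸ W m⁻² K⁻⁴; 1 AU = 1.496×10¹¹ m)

From T_eq⁴ = L(1−A)/(16πσd²): d = √[L(1−A)/(16πσT_eq⁴)].
d = √[4.59×10²⁵ × 0.66 / (16π × 5.67×10⁻⁸ × (348)⁴)] = 2.69×10¹⁰ m = 0.180 AU.

d ≈ 0.180 AU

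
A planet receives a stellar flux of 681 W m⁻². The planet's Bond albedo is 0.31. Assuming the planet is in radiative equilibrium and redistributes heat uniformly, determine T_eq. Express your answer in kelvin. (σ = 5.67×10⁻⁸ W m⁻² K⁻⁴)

Energy balance: absorbed = emitted ⇒ πR²·S(1−A) = 4πR²·σT_eq⁴, so T_eq⁴ = S(1−A)/(4σ).
T_eq = [681 × 0.69 / (4 × 5.67×10⁻⁸)]^(1/4) = (2.07×10⁹)^(1/4) = 213 K.

T_eq ≈ 213 K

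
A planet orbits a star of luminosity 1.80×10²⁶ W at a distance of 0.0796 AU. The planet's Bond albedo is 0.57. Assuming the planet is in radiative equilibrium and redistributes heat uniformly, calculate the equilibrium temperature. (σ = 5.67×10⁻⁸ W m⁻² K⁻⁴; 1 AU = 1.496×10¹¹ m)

d = 0.0796 AU = 1.19×10¹⁰ m.
Flux: S = L/(4πd²) = 1.80×10²⁶/(4π×(1.19×10¹⁰)²) = 1.01×10⁵ W m⁻².
Energy balance: absorbed = emitted ⇒ πR²·S(1−A) = 4πR²·σT_eq⁴, so T_eq⁴ = S(1−A)/(4σ).
T_eq = [1.01×10⁵ × 0.43 / (4 × 5.67×10⁻⁸)]^(1/4) = (1.92×10¹¹)^(1/4) = 662 K.

T_eq ≈ 662 K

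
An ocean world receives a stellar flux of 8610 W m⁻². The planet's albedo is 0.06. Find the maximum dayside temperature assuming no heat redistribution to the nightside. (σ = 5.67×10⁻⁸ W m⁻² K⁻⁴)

With no redistribution each surface element balances locally: S(1−A) = σT⁴.
T = [8610 × 0.94 / 5.67×10⁻⁸]^(1/4) = (1.43×10¹¹)^(1/4) = 615 K.

T_ss ≈ 615 K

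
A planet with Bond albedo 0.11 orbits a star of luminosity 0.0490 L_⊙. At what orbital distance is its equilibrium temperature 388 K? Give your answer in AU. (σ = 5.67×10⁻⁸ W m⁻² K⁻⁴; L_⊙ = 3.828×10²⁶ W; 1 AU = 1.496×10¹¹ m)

L = 0.0490 × 3.828×10²⁶ = 1.88×10²⁵ W.
From T_eq⁴ = L(1−A)/(16πσd²): d = √[L(1−A)/(16πσT_eq⁴)].
d = √[1.88×10²⁵ × 0.89 / (16π × 5.67×10⁻⁸ × (388)⁴)] = 1.61×10¹⁰ m = 0.107 AU.

d ≈ 0.107 AU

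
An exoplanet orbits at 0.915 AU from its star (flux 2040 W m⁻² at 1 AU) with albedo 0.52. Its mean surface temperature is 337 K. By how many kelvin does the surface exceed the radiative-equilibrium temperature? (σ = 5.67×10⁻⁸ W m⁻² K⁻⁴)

S = 2040/0.915² = 2437 W m⁻².
T_eq = [S(1−A)/(4σ)]^(1/4) = [2437×0.48/(4×5.67×10⁻⁸)]^(1/4) = 268.0 K.
ΔT = T_surf − T_eq = 337 − 268.0.

ΔT ≈ 69.0 K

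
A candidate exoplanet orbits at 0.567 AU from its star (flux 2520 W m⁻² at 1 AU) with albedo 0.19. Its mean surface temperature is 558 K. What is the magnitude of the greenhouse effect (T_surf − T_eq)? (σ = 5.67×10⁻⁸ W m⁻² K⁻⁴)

S = 2520/0.567² = 7839 W m⁻².
T_eq = [S(1−A)/(4σ)]^(1/4) = [7839×0.81/(4×5.67×10⁻⁸)]^(1/4) = 409.0 K.
ΔT = T_surf − T_eq = 558 − 409.0.

ΔT ≈ 149.0 K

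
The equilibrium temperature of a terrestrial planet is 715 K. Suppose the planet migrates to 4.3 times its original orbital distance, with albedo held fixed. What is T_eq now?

T_eq ≈ 345 K

T_eq ∝ L^(1/4) · d^(−1/2).
T′ = 715 / 4.3^(1/2) = 345 K.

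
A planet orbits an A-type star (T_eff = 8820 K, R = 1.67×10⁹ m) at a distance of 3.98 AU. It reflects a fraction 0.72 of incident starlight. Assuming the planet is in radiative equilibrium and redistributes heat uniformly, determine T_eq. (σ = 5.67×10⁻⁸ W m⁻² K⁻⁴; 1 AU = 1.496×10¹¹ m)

d = 3.98 AU = 5.95×10¹¹ m.
L = 4πR_⋆²σT_⋆⁴ = 4π(1.67×10⁹)² × 5.67×10⁻⁸ × (8820)⁴ = 1.20×10²⁸ W.
S = L/(4πd²) = 2700 W m⁻².
Energy balance: absorbed = emitted ⇒ πR²·S(1−A) = 4πR²·σT_eq⁴, so T_eq⁴ = S(1−A)/(4σ).
T_eq = [2700 × 0.28 / (4 × 5.67×10⁻⁸)]^(1/4) = (3.33×10⁹)^(1/4) = 240 K.

T_eq ≈ 240 K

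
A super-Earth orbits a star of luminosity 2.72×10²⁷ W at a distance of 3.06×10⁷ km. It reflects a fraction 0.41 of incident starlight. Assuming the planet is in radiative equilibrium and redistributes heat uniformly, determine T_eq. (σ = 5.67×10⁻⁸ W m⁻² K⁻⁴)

d = 3.06×10⁷ km = 3.06×10¹⁰ m.
Flux: S = L/(4πd²) = 2.72×10²⁷/(4π×(3.06×10¹⁰)²) = 2.31×10⁵ W m⁻².
Energy balance: absorbed = emitted ⇒ πR²·S(1−A) = 4πR²·σT_eq⁴, so T_eq⁴ = S(1−A)/(4σ).
T_eq = [2.31×10⁵ × 0.59 / (4 × 5.67×10⁻⁸)]^(1/4) = (6.01×10¹¹)^(1/4) = 881 K.

T_eq ≈ 881 K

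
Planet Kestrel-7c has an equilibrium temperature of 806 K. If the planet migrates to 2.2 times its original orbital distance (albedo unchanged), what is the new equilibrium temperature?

T_eq ∝ L^(1/4) · d^(−1/2).
T′ = 806 / 2.2^(1/2) = 543 K.

T_eq ≈ 543 K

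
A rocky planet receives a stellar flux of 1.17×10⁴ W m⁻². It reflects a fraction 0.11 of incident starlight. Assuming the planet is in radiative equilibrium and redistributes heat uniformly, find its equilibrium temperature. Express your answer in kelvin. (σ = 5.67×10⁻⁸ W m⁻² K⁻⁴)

Energy balance: absorbed = emitted ⇒ πR²·S(1−A) = 4πR²·σT_eq⁴, so T_eq⁴ = S(1−A)/(4σ).
T_eq = [1.17×10⁴ × 0.89 / (4 × 5.67×10⁻⁸)]^(1/4) = (4.59×10¹⁰)^(1/4) = 463 K.

T_eq ≈ 463 K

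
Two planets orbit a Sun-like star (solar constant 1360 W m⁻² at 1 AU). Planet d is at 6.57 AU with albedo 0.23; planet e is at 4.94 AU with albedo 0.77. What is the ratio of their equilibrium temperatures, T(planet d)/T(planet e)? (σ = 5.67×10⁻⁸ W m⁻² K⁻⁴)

T_eq = [S₀(1−A)/(4σd²)]^(1/4), so T ∝ (1−A)^(1/4) / √d.
T₁ = [1360×0.77/(4×5.67×10⁻⁸×6.57²)]^(1/4) = 101.70 K.
T₂ = [1360×0.23/(4×5.67×10⁻⁸×4.94²)]^(1/4) = 86.70 K.

T₁/T₂ ≈ 1.173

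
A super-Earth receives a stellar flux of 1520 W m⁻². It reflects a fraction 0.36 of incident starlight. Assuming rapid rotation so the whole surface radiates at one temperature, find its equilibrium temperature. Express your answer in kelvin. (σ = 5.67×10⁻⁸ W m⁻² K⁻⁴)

T_eq ≈ 256 K

Energy balance: absorbed = emitted ⇒ πR²·S(1−A) = 4πR²·σT_eq⁴, so T_eq⁴ = S(1−A)/(4σ).
T_eq = [1520 × 0.64 / (4 × 5.67×10⁻⁸)]^(1/4) = (4.29×10⁹)^(1/4) = 256 K.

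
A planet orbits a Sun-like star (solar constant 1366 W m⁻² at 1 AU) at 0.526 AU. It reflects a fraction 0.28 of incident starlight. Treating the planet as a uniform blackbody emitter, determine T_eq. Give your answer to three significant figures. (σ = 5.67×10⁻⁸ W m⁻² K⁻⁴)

T_eq ≈ 354 K

Flux at 0.526 AU: S = 1366/0.526² = 4940 W m⁻².
Energy balance: absorbed = emitted ⇒ πR²·S(1−A) = 4πR²·σT_eq⁴, so T_eq⁴ = S(1−A)/(4σ).
T_eq = [4940 × 0.72 / (4 × 5.67×10⁻⁸)]^(1/4) = (1.57×10¹⁰)^(1/4) = 354 K.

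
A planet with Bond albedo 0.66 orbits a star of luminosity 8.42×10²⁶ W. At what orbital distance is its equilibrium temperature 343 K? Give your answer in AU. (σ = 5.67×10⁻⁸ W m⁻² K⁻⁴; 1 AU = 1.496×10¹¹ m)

d ≈ 0.569 AU

From T_eq⁴ = L(1−A)/(16πσd²): d = √[L(1−A)/(16πσT_eq⁴)].
d = √[8.42×10²⁶ × 0.34 / (16π × 5.67×10⁻⁸ × (343)⁴)] = 8.52×10¹⁰ m = 0.569 AU.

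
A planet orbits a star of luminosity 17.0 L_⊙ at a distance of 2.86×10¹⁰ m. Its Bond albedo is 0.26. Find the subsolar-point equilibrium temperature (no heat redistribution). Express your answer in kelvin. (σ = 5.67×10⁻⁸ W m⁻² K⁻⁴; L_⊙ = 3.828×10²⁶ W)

T_ss ≈ 1700 K

L = 17.0 × 3.828×10²⁶ = 6.51×10²⁷ W.
Flux: S = L/(4πd²) = 6.51×10²⁷/(4π×(2.86×10¹⁰)²) = 6.33×10⁵ W m⁻².
At the subsolar point the surface absorbs S(1−A) and emits σT⁴ per unit area — no factor of 4, since only the local patch is in balance.
T = [6.33×10⁵ × 0.74 / 5.67×10⁻⁸]^(1/4) = (8.26×10¹²)^(1/4) = 1700 K.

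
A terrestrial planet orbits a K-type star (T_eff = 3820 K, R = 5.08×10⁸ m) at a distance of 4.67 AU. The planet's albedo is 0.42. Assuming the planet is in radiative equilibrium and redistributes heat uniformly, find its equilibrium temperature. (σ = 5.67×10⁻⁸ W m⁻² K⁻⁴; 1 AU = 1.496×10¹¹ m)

d = 4.67 AU = 6.99×10¹¹ m.
L = 4πR_⋆²σT_⋆⁴ = 4π(5.08×10⁸)² × 5.67×10⁻⁸ × (3820)⁴ = 3.92×10²⁵ W.
S = L/(4πd²) = 6.38 W m⁻².
Energy balance: absorbed = emitted ⇒ πR²·S(1−A) = 4πR²·σT_eq⁴, so T_eq⁴ = S(1−A)/(4σ).
T_eq = [6.38 × 0.58 / (4 × 5.67×10⁻⁸)]^(1/4) = (1.63×10⁷)^(1/4) = 63.6 K.

T_eq ≈ 63.6 K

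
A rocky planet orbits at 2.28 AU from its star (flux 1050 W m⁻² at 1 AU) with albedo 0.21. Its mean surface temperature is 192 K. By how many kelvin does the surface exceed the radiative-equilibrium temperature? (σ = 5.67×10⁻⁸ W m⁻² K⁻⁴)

ΔT ≈ 29.1 K

S = 1050/2.28² = 202.0 W m⁻².
T_eq = [S(1−A)/(4σ)]^(1/4) = [202.0×0.79/(4×5.67×10⁻⁸)]^(1/4) = 162.9 K.
ΔT = T_surf − T_eq = 192 − 162.9.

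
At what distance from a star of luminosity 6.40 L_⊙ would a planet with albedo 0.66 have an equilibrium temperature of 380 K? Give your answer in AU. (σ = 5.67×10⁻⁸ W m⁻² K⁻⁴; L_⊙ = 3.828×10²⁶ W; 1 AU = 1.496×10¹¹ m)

L = 6.40 × 3.828×10²⁶ = 2.45×10²⁷ W.
From T_eq⁴ = L(1−A)/(16πσd²): d = √[L(1−A)/(16πσT_eq⁴)].
d = √[2.45×10²⁷ × 0.34 / (16π × 5.67×10⁻⁸ × (380)⁴)] = 1.18×10¹¹ m = 0.791 AU.

d ≈ 0.791 AU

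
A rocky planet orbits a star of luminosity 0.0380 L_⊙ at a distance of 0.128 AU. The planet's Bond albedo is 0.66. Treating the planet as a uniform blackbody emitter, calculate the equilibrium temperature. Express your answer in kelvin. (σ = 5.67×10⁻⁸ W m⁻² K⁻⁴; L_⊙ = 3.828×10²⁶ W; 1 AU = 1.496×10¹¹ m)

T_eq ≈ 262 K

d = 0.128 AU = 1.91×10¹⁰ m.
L = 0.0380 × 3.828×10²⁶ = 1.45×10²⁵ W.
Flux: S = L/(4πd²) = 1.45×10²⁵/(4π×(1.91×10¹⁰)²) = 3160 W m⁻².
Energy balance: absorbed = emitted ⇒ πR²·S(1−A) = 4πR²·σT_eq⁴, so T_eq⁴ = S(1−A)/(4σ).
T_eq = [3160 × 0.34 / (4 × 5.67×10⁻⁸)]^(1/4) = (4.73×10⁹)^(1/4) = 262 K.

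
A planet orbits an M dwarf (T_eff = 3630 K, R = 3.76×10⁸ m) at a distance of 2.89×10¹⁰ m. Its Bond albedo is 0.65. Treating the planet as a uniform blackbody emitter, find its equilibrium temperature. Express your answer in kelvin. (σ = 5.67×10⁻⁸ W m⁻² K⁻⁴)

L = 4πR_⋆²σT_⋆⁴ = 4π(3.76×10⁸)² × 5.67×10⁻⁸ × (3630)⁴ = 1.75×10²⁵ W.
S = L/(4πd²) = 1670 W m⁻².
Energy balance: absorbed = emitted ⇒ πR²·S(1−A) = 4πR²·σT_eq⁴, so T_eq⁴ = S(1−A)/(4σ).
T_eq = [1670 × 0.35 / (4 × 5.67×10⁻⁸)]^(1/4) = (2.57×10⁹)^(1/4) = 225 K.

T_eq ≈ 225 K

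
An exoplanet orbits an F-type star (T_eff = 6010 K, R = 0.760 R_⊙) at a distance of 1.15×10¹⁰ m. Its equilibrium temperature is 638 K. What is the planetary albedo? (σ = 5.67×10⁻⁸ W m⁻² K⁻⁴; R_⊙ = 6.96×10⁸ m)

R_⋆ = 0.760 × 6.96×10⁸ = 5.29×10⁸ m.
L = 4πR_⋆²σT_⋆⁴ = 4π(5.29×10⁸)² × 5.67×10⁻⁸ × (6010)⁴ = 2.60×10²⁶ W.
S = L/(4πd²) = 1.57×10⁵ W m⁻².
From T_eq⁴ = S(1−A)/(4σ): 1−A = 4σT_eq⁴/S.
1−A = 4 × 5.67×10⁻⁸ × (638)⁴ / 1.57×10⁵ = 0.240.

A ≈ 0.76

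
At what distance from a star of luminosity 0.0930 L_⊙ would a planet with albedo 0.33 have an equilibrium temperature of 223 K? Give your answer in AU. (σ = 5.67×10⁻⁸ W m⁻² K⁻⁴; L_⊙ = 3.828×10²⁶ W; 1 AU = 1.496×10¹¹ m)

d ≈ 0.389 AU

L = 0.0930 × 3.828×10²⁶ = 3.56×10²⁵ W.
From T_eq⁴ = L(1−A)/(16πσd²): d = √[L(1−A)/(16πσT_eq⁴)].
d = √[3.56×10²⁵ × 0.67 / (16π × 5.67×10⁻⁸ × (223)⁴)] = 5.82×10¹⁰ m = 0.389 AU.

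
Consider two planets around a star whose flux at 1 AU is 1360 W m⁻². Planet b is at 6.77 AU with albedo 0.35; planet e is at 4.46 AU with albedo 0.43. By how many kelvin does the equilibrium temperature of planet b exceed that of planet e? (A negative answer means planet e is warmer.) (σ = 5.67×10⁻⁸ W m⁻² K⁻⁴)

ΔT ≈ -18.5 K

T_eq = [S₀(1−A)/(4σd²)]^(1/4), so T ∝ (1−A)^(1/4) / √d.
T₁ = [1360×0.65/(4×5.67×10⁻⁸×6.77²)]^(1/4) = 96.03 K.
T₂ = [1360×0.57/(4×5.67×10⁻⁸×4.46²)]^(1/4) = 114.49 K.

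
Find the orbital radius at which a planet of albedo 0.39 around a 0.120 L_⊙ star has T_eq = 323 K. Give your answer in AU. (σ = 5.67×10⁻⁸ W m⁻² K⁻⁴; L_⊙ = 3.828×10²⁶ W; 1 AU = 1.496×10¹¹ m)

L = 0.120 × 3.828×10²⁶ = 4.59×10²⁵ W.
From T_eq⁴ = L(1−A)/(16πσd²): d = √[L(1−A)/(16πσT_eq⁴)].
d = √[4.59×10²⁵ × 0.61 / (16π × 5.67×10⁻⁸ × (323)⁴)] = 3.01×10¹⁰ m = 0.201 AU.

d ≈ 0.201 AU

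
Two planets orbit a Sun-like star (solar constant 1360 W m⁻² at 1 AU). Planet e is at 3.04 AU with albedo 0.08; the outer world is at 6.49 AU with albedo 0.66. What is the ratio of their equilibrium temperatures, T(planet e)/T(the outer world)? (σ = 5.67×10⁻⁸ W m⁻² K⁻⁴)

T₁/T₂ ≈ 1.874

T_eq = [S₀(1−A)/(4σd²)]^(1/4), so T ∝ (1−A)^(1/4) / √d.
T₁ = [1360×0.92/(4×5.67×10⁻⁸×3.04²)]^(1/4) = 156.31 K.
T₂ = [1360×0.34/(4×5.67×10⁻⁸×6.49²)]^(1/4) = 83.41 K.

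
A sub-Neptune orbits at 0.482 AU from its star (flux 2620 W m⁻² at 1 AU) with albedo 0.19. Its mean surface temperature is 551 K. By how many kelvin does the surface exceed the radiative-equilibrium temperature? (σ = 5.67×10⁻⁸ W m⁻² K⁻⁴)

ΔT ≈ 103.0 K

S = 2620/0.482² = 1.128×10⁴ W m⁻².
T_eq = [S(1−A)/(4σ)]^(1/4) = [1.128×10⁴×0.81/(4×5.67×10⁻⁸)]^(1/4) = 448.0 K.
ΔT = T_surf − T_eq = 551 − 448.0.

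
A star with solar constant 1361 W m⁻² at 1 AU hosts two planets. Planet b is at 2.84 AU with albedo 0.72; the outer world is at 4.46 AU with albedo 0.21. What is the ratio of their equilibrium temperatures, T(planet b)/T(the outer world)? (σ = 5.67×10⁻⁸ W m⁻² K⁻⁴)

T_eq = [S₀(1−A)/(4σd²)]^(1/4), so T ∝ (1−A)^(1/4) / √d.
T₁ = [1361×0.28/(4×5.67×10⁻⁸×2.84²)]^(1/4) = 120.14 K.
T₂ = [1361×0.79/(4×5.67×10⁻⁸×4.46²)]^(1/4) = 124.25 K.

T₁/T₂ ≈ 0.967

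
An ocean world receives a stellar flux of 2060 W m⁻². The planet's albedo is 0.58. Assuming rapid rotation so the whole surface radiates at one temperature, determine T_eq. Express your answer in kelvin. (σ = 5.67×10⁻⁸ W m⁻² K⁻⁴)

Energy balance: absorbed = emitted ⇒ πR²·S(1−A) = 4πR²·σT_eq⁴, so T_eq⁴ = S(1−A)/(4σ).
T_eq = [2060 × 0.42 / (4 × 5.67×10⁻⁸)]^(1/4) = (3.81×10⁹)^(1/4) = 249 K.

T_eq ≈ 249 K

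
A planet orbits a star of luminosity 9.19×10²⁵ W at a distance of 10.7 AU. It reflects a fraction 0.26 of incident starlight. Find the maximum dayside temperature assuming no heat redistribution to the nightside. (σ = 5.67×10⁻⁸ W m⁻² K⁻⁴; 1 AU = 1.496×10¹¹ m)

T_ss ≈ 78.1 K

d = 10.7 AU = 1.60×10¹² m.
Flux: S = L/(4πd²) = 9.19×10²⁵/(4π×(1.60×10¹²)²) = 2.85 W m⁻².
With no redistribution each surface element balances locally: S(1−A) = σT⁴.
T = [2.85 × 0.74 / 5.67×10⁻⁸]^(1/4) = (3.72×10⁷)^(1/4) = 78.1 K.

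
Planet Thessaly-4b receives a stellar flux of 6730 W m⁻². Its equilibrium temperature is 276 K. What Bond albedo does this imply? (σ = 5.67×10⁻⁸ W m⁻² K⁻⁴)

A ≈ 0.80

From T_eq⁴ = S(1−A)/(4σ): 1−A = 4σT_eq⁴/S.
1−A = 4 × 5.67×10⁻⁸ × (276)⁴ / 6730 = 0.196.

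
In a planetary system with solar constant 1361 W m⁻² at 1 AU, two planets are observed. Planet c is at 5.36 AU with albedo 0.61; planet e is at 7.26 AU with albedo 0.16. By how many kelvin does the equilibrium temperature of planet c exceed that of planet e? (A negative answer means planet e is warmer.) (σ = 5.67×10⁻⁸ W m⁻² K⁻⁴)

ΔT ≈ -3.9 K

T_eq = [S₀(1−A)/(4σd²)]^(1/4), so T ∝ (1−A)^(1/4) / √d.
T₁ = [1361×0.39/(4×5.67×10⁻⁸×5.36²)]^(1/4) = 95.00 K.
T₂ = [1361×0.84/(4×5.67×10⁻⁸×7.26²)]^(1/4) = 98.89 K.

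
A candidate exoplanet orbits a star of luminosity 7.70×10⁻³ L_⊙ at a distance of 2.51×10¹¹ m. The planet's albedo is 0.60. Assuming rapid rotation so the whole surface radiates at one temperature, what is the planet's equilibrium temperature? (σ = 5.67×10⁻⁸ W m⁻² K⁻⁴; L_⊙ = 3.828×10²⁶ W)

L = 7.70×10⁻³ × 3.828×10²⁶ = 2.95×10²⁴ W.
Flux: S = L/(4πd²) = 2.95×10²⁴/(4π×(2.51×10¹¹)²) = 3.72 W m⁻².
Energy balance: absorbed = emitted ⇒ πR²·S(1−A) = 4πR²·σT_eq⁴, so T_eq⁴ = S(1−A)/(4σ).
T_eq = [3.72 × 0.40 / (4 × 5.67×10⁻⁸)]^(1/4) = (6.57×10⁶)^(1/4) = 50.6 K.

T_eq ≈ 50.6 K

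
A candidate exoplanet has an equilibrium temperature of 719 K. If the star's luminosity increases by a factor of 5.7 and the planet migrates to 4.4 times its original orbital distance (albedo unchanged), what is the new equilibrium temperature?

T_eq ≈ 530 K

T_eq ∝ L^(1/4) · d^(−1/2).
T′ = 719 × 5.7^(1/4) / 4.4^(1/2) = 530 K.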